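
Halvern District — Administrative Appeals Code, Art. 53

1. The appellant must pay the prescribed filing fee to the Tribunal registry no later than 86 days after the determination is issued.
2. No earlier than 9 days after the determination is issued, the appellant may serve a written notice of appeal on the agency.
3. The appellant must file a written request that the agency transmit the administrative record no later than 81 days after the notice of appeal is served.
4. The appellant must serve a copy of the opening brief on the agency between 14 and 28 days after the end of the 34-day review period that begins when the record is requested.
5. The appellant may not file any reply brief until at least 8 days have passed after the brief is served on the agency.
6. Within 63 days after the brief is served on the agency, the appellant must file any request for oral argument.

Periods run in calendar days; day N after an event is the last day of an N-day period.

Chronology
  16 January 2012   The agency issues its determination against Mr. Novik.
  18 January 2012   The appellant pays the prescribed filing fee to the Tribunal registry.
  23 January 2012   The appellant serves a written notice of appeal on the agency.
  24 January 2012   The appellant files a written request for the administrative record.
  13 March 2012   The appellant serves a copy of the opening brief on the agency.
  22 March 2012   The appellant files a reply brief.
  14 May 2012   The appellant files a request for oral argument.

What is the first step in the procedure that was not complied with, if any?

(1) due by 16 January 2012 + 86 days = 11 April 2012; done 18 January 2012 — timely.
(2) permitted from 16 January 2012 + 9 days = 25 January 2012 onward; 23 January 2012 is 2 days before the earliest permitted date.
The procedure was therefore not followed at step 2.

Step 2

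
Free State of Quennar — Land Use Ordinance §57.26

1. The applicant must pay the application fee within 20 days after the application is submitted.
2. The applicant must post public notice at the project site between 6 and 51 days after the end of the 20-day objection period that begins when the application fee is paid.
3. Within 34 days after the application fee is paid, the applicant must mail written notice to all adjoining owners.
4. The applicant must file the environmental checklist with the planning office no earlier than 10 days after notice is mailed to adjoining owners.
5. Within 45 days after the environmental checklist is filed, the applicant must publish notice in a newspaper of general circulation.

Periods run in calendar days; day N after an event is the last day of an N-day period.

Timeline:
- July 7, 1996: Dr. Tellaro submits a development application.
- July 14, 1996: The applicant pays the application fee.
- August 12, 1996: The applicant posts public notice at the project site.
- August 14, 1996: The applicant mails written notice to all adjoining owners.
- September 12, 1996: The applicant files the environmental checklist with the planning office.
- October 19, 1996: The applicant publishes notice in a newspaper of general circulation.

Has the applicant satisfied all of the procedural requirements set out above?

Step 1 — counting 20 days from July 7, 1996 (when the application is submitted) gives a deadline of July 27, 1996; completed July 14, 1996, before the deadline.
Step 2 — 6 and 51 days from August 3, 1996 (end of the 20-day objection period, which began when the application fee is paid on July 14, 1996) are August 9, 1996 and September 23, 1996 respectively; August 12, 1996 falls inside that range.
Step 3 — counting 34 days from July 14, 1996 (when the application fee is paid) gives a deadline of August 17, 1996; August 14, 1996 is within that limit.
Step 4 — must wait 10 days from August 14, 1996 (when notice is mailed to adjoining owners), so not before August 24, 1996; September 12, 1996 is on or after that date.
Step 5 — counting 45 days from September 12, 1996 (when the environmental checklist is filed) gives a deadline of October 27, 1996; October 19, 1996 is within that limit.

Yes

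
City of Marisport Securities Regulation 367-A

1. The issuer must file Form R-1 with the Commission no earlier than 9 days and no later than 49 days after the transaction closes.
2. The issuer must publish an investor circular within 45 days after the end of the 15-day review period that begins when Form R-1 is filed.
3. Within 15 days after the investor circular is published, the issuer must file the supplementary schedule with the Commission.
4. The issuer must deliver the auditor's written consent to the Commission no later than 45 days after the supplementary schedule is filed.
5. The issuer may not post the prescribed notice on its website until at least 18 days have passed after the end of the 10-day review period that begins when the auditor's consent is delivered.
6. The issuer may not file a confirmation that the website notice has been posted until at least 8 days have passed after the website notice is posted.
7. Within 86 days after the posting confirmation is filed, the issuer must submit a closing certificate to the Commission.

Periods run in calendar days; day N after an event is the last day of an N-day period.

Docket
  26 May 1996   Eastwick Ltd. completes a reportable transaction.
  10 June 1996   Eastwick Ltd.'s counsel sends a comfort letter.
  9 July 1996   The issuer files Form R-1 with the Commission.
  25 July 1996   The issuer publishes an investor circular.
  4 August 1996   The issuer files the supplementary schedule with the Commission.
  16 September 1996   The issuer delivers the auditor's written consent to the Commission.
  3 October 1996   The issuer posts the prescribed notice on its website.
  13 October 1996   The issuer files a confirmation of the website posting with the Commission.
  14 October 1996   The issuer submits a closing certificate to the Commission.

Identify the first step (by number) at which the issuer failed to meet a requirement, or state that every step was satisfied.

Step 1: the window is 9–49 days after 26 May 1996 (when the transaction closes), so 4 June 1996 through 14 July 1996; 9 July 1996 falls inside that range.
Step 2: 45 days after 24 July 1996 (end of the 15-day review period, which began when Form R-1 is filed on 9 July 1996) is 7 September 1996; done 25 July 1996 — timely.
Step 3: 15 days after 25 July 1996 (when the investor circular is published) is 9 August 1996; completed 4 August 1996, before the deadline.
Step 4: 45 days after 4 August 1996 (when the supplementary schedule is filed) is 18 September 1996; 16 September 1996 is within that limit.
Step 5: the earliest permitted date is 18 days after 26 September 1996 (end of the 10-day review period, which began when the auditor's consent is delivered on 16 September 1996), i.e. 14 October 1996; 3 October 1996 is 11 days before the earliest permitted date.

Step 5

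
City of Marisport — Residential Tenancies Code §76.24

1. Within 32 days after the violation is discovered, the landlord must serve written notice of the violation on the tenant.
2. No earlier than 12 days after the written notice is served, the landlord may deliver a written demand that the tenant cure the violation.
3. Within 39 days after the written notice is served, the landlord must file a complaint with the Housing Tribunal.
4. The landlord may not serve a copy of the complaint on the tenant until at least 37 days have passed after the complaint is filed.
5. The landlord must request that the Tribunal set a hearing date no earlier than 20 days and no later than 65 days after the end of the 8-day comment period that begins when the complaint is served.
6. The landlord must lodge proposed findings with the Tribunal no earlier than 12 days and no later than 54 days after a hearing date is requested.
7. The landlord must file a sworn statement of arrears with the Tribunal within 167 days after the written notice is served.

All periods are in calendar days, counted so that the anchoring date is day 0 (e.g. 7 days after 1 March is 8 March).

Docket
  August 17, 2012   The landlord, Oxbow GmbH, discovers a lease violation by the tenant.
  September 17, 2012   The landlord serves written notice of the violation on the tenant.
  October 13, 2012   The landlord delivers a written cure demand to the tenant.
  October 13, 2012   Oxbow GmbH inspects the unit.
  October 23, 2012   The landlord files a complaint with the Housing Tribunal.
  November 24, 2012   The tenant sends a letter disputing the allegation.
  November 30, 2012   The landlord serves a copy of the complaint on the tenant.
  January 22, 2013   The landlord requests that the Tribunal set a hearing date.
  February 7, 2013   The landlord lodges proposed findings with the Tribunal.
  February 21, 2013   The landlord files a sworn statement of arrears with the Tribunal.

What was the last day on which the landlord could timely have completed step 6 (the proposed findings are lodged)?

Step 6 runs from January 22, 2013, when a hearing date is requested. The window is 12–54 days after January 22, 2013; it closes on March 17, 2013.

March 17, 2013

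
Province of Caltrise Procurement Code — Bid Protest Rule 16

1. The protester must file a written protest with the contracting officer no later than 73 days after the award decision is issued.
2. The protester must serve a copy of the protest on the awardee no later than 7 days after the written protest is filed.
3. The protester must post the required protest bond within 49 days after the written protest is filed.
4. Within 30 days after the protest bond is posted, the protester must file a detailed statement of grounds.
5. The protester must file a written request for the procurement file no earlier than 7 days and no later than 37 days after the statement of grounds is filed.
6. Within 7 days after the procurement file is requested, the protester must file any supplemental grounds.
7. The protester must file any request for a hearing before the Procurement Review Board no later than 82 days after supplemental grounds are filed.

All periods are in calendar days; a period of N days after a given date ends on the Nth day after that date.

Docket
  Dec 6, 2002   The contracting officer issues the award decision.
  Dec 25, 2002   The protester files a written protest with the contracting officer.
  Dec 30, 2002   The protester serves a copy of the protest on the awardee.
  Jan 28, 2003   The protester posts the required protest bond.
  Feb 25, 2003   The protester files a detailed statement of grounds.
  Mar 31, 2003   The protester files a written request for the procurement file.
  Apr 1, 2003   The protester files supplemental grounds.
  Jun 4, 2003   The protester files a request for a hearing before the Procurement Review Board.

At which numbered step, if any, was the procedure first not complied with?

None — every step was satisfied

Step 1 — counting 73 days from Dec 6, 2002 (when the award decision is issued) gives a deadline of Feb 17, 2003; Dec 25, 2002 is within that limit.
Step 2 — counting 7 days from Dec 25, 2002 (when the written protest is filed) gives a deadline of Jan 1, 2003; done Dec 30, 2002 — timely.
Step 3 — counting 49 days from Dec 25, 2002 (when the written protest is filed) gives a deadline of Feb 12, 2003; completed Jan 28, 2003, before the deadline.
Step 4 — counting 30 days from Jan 28, 2003 (when the protest bond is posted) gives a deadline of Feb 27, 2003; completed Feb 25, 2003, before the deadline.
Step 5 — 7 and 37 days from Feb 25, 2003 (when the statement of grounds is filed) are Mar 4, 2003 and Apr 3, 2003 respectively; done Mar 31, 2003 — within the window.
Step 6 — counting 7 days from Mar 31, 2003 (when the procurement file is requested) gives a deadline of Apr 7, 2003; done Apr 1, 2003 — timely.
Step 7 — counting 82 days from Apr 1, 2003 (when supplemental grounds are filed) gives a deadline of Jun 22, 2003; done Jun 4, 2003 — timely.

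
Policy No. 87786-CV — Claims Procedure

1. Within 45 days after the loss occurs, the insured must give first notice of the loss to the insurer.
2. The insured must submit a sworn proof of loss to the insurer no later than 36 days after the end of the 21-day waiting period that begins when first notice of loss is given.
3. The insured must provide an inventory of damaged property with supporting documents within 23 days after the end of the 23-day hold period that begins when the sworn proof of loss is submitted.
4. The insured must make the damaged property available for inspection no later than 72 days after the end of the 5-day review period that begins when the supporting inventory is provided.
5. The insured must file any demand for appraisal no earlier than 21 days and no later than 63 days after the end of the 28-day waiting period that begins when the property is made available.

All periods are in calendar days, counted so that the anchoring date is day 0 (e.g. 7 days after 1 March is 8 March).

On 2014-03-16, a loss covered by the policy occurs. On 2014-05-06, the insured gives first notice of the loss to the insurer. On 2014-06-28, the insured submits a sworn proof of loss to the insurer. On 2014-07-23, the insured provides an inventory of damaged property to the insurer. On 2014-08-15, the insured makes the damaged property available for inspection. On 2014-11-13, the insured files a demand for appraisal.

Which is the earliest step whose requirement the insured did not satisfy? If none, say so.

Step 1

(1) due by 2014-03-16 + 45 days = 2014-04-30; done 2014-05-06 — 6 days late.
The analysis stops there.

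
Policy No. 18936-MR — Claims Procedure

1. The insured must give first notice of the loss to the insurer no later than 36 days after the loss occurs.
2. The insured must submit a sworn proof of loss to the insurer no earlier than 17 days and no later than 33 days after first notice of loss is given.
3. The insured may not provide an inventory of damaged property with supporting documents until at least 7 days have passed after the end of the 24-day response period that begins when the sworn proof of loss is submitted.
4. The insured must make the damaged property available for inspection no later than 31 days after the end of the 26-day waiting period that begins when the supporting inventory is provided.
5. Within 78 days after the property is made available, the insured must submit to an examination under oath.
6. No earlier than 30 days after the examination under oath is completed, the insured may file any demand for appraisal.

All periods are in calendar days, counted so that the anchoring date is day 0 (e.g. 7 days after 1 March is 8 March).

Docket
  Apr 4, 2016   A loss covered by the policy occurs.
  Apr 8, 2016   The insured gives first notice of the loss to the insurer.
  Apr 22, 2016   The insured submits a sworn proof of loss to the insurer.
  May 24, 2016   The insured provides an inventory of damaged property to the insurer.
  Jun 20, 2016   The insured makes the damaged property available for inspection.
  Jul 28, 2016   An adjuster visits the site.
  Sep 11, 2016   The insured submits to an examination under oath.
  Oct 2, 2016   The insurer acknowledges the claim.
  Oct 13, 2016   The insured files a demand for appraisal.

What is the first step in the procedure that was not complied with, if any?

(1) due by Apr 4, 2016 + 36 days = May 10, 2016; completed Apr 8, 2016, before the deadline.
(2) the permitted window runs from Apr 8, 2016 + 17 = Apr 25, 2016 to Apr 8, 2016 + 33 = May 11, 2016; Apr 22, 2016 is 3 days too early.
The analysis stops there.

Step 2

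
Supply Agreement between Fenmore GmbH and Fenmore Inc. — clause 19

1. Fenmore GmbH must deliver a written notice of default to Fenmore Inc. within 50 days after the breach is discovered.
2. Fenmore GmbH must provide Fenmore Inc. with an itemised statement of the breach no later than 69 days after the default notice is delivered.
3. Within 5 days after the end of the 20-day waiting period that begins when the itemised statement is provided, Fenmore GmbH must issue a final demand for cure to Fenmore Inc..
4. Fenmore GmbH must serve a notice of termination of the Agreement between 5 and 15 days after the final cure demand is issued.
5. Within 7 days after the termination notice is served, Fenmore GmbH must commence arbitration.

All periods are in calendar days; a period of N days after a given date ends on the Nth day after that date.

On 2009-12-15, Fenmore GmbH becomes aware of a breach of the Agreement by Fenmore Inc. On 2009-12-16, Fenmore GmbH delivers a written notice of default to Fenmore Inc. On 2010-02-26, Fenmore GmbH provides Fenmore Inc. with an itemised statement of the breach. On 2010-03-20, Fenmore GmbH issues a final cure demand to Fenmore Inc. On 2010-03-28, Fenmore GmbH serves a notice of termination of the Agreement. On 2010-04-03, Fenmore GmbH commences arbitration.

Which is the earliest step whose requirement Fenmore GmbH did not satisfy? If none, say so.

Step 1 — counting 50 days from 2009-12-15 (when the breach is discovered) gives a deadline of 2010-02-03; done 2009-12-16 — timely.
Step 2 — counting 69 days from 2009-12-16 (when the default notice is delivered) gives a deadline of 2010-02-23; not done until 2010-02-26, 3 days after the deadline.

Step 2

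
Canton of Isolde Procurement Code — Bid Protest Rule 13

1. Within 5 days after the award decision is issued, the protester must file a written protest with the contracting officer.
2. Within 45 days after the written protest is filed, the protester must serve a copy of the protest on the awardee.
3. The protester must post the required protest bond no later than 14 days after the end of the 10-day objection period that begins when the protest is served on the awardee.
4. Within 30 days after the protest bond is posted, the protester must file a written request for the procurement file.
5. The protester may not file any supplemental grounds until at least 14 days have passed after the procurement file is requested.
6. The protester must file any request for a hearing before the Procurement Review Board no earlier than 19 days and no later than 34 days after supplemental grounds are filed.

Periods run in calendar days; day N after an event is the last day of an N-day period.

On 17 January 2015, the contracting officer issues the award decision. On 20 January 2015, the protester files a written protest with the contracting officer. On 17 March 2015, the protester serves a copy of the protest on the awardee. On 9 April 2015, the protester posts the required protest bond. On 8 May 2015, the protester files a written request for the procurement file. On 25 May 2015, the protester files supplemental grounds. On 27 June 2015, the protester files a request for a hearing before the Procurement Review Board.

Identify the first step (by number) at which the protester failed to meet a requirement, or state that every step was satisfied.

Step 2

Step 1 — counting 5 days from 17 January 2015 (when the award decision is issued) gives a deadline of 22 January 2015; done 20 January 2015 — timely.
Step 2 — counting 45 days from 20 January 2015 (when the written protest is filed) gives a deadline of 6 March 2015; not done until 17 March 2015, 11 days after the deadline.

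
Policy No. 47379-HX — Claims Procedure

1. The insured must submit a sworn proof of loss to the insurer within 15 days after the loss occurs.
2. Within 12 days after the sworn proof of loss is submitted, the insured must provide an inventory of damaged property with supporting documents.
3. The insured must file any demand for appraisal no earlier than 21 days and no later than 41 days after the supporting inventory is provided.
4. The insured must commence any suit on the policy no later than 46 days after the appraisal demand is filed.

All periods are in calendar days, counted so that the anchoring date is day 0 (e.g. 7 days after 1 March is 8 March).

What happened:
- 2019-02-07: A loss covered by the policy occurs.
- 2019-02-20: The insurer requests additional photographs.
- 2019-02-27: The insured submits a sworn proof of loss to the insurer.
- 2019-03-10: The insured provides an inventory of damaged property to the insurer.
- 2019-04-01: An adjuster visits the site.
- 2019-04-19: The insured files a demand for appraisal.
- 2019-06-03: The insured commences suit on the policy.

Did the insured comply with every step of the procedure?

(1) due by 2019-02-07 + 15 days = 2019-02-22; 2019-02-27 misses that deadline by 5 days.
Later steps need not be reached.

No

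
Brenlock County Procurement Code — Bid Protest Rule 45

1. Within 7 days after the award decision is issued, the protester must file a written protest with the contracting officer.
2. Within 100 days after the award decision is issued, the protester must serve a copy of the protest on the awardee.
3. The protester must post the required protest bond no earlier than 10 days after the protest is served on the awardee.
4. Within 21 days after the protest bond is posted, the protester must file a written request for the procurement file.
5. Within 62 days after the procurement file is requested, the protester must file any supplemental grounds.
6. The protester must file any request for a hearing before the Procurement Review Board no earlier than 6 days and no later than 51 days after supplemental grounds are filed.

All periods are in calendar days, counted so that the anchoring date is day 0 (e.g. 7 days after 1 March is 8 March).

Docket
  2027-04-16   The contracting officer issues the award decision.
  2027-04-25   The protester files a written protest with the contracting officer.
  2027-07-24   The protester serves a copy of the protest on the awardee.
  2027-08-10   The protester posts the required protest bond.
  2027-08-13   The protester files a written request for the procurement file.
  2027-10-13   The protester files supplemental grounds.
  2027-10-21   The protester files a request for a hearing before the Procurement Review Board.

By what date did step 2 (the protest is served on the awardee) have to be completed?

Step 2 runs from 2027-04-16, when the award decision is issued. 100 days after 2027-04-16 is 2027-07-25.

2027-07-25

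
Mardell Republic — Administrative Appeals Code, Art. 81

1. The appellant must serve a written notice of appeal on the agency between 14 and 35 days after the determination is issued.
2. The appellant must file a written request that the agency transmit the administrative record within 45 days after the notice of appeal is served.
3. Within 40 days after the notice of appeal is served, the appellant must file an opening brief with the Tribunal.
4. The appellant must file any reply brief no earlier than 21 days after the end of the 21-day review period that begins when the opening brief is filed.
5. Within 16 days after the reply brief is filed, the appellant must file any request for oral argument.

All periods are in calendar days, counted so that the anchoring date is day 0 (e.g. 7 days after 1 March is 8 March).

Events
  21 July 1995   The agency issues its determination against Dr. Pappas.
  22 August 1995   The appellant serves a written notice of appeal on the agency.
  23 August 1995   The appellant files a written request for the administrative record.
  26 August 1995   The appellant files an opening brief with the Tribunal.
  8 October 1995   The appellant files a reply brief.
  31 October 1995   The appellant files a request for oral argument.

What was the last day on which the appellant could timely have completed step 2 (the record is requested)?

6 October 1995

Step 2 runs from 22 August 1995, when the notice of appeal is served. 45 days after 22 August 1995 is 6 October 1995.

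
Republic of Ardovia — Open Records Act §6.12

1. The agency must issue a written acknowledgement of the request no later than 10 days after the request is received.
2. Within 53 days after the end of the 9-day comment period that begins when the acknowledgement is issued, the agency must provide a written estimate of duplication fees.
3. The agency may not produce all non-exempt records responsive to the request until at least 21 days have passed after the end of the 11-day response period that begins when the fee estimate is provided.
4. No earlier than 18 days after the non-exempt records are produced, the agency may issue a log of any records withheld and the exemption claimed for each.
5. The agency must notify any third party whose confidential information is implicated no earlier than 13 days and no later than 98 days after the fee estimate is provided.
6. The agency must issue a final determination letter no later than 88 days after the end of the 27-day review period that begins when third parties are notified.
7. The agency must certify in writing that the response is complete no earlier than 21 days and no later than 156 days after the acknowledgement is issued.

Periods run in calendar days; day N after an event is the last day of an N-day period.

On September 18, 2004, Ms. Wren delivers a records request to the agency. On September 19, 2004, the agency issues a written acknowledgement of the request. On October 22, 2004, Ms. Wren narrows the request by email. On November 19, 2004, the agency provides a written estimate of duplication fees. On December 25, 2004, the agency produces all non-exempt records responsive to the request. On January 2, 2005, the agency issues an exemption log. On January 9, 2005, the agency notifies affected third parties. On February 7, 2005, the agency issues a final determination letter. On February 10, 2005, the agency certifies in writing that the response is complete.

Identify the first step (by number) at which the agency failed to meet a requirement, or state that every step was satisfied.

Step 4

Step 1 — counting 10 days from September 18, 2004 (when the request is received) gives a deadline of September 28, 2004; completed September 19, 2004, before the deadline.
Step 2 — counting 53 days from September 28, 2004 (end of the 9-day comment period, which began when the acknowledgement is issued on September 19, 2004) gives a deadline of November 20, 2004; November 19, 2004 is within that limit.
Step 3 — must wait 21 days from November 30, 2004 (end of the 11-day response period, which began when the fee estimate is provided on November 19, 2004), so not before December 21, 2004; December 25, 2004 is on or after that date.
Step 4 — must wait 18 days from December 25, 2004 (when the non-exempt records are produced), so not before January 12, 2005; acted on January 2, 2005, 10 days prematurely.
The procedure was therefore not followed at step 4.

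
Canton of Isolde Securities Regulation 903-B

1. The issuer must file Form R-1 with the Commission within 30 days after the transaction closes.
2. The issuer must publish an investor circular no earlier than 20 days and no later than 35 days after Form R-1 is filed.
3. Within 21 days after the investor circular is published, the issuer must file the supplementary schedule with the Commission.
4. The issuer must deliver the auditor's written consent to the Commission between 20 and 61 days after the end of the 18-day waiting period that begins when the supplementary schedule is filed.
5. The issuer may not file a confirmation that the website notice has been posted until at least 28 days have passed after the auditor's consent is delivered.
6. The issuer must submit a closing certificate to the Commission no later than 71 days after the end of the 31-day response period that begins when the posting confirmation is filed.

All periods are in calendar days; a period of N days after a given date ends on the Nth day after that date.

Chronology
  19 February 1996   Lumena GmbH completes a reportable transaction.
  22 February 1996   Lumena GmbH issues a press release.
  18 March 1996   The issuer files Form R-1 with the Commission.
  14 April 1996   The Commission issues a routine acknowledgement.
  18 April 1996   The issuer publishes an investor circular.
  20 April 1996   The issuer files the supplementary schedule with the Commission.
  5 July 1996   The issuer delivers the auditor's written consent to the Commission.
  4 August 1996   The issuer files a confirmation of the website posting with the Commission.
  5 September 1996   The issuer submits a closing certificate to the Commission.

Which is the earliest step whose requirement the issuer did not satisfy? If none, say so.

(1) due by 19 February 1996 + 30 days = 20 March 1996; completed 18 March 1996, before the deadline.
(2) the permitted window runs from 18 March 1996 + 20 = 7 April 1996 to 18 March 1996 + 35 = 22 April 1996; done 18 April 1996 — within the window.
(3) due by 18 April 1996 + 21 days = 9 May 1996; done 20 April 1996 — timely.
(4) the permitted window runs from 8 May 1996 + 20 = 28 May 1996 to 8 May 1996 + 61 = 8 July 1996; done 5 July 1996 — within the window.
(5) permitted from 5 July 1996 + 28 days = 2 August 1996 onward; done 4 August 1996, after the minimum wait.
(6) due by 4 September 1996 + 71 days = 14 November 1996; done 5 September 1996 — timely.

None — every step was satisfied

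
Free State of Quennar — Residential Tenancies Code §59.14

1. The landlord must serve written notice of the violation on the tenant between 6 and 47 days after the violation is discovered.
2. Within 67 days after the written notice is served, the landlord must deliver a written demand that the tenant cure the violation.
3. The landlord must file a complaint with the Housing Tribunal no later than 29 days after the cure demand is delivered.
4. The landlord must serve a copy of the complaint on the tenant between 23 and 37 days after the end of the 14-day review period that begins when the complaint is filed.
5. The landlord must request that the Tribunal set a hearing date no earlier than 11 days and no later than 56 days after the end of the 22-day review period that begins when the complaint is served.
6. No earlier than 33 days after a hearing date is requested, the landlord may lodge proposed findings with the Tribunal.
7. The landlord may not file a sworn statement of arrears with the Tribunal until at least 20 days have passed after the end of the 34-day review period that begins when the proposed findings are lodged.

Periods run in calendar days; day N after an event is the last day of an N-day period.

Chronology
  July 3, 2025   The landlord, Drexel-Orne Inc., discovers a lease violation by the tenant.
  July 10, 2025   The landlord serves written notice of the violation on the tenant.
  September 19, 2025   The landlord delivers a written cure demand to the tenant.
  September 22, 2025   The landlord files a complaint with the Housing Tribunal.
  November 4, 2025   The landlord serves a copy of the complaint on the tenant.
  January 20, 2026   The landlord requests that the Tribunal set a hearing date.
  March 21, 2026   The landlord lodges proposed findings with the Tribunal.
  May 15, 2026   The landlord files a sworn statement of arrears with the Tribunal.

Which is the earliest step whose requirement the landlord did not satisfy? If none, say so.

(1) the permitted window runs from July 3, 2025 + 6 = July 9, 2025 to July 3, 2025 + 47 = August 19, 2025; July 10, 2025 falls inside that range.
(2) due by July 10, 2025 + 67 days = September 15, 2025; done September 19, 2025 — 4 days late.
The analysis stops there.

Step 2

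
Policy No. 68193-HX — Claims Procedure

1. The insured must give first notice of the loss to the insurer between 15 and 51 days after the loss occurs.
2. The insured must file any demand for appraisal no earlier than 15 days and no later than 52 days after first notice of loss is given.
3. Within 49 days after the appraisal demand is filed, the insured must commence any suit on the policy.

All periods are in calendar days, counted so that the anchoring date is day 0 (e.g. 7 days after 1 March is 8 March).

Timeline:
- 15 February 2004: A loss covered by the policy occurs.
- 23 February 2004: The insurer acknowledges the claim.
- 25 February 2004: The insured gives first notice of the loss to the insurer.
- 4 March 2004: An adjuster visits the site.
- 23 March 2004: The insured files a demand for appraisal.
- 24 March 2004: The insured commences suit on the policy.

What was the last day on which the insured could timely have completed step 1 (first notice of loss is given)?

Step 1 runs from 15 February 2004, when the loss occurs. The window is 15–51 days after 15 February 2004; it closes on 6 April 2004.

6 April 2004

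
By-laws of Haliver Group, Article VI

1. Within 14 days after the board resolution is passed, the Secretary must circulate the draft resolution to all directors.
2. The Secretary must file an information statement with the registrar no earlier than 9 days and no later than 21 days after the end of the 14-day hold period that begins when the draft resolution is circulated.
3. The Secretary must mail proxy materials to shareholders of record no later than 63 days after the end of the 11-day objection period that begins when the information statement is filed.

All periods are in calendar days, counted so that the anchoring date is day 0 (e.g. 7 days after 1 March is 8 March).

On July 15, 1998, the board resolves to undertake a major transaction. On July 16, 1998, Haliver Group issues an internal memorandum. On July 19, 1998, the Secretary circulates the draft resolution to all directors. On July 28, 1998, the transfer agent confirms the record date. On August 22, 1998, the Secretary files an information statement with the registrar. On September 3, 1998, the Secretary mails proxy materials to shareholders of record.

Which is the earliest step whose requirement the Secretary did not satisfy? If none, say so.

None — every step was satisfied

Step 1: 14 days after July 15, 1998 (when the board resolution is passed) is July 29, 1998; completed July 19, 1998, before the deadline.
Step 2: the window is 9–21 days after August 2, 1998 (end of the 14-day hold period, which began when the draft resolution is circulated on July 19, 1998), so August 11, 1998 through August 23, 1998; August 22, 1998 falls inside that range.
Step 3: 63 days after September 2, 1998 (end of the 11-day objection period, which began when the information statement is filed on August 22, 1998) is November 4, 1998; done September 3, 1998 — timely.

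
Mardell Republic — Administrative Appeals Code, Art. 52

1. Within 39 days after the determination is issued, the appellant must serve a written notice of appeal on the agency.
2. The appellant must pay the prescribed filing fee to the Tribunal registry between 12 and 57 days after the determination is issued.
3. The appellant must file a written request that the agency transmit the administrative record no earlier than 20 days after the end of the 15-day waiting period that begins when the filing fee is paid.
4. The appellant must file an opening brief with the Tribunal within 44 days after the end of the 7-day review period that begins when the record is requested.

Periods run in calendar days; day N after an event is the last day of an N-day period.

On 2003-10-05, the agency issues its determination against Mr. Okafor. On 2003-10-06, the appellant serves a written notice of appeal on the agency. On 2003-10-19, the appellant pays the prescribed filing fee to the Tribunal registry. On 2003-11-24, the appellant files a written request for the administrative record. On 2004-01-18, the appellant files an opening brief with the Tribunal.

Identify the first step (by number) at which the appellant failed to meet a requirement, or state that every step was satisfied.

Step 1: 39 days after 2003-10-05 (when the determination is issued) is 2003-11-13; done 2003-10-06 — timely.
Step 2: the window is 12–57 days after 2003-10-05 (when the determination is issued), so 2003-10-17 through 2003-12-01; done 2003-10-19, which is between those dates.
Step 3: the earliest permitted date is 20 days after 2003-11-03 (end of the 15-day waiting period, which began when the filing fee is paid on 2003-10-19), i.e. 2003-11-23; 2003-11-24 is on or after that date.
Step 4: 44 days after 2003-12-01 (end of the 7-day review period, which began when the record is requested on 2003-11-24) is 2004-01-14; done 2004-01-18 — 4 days late.
Later steps need not be reached.

Step 4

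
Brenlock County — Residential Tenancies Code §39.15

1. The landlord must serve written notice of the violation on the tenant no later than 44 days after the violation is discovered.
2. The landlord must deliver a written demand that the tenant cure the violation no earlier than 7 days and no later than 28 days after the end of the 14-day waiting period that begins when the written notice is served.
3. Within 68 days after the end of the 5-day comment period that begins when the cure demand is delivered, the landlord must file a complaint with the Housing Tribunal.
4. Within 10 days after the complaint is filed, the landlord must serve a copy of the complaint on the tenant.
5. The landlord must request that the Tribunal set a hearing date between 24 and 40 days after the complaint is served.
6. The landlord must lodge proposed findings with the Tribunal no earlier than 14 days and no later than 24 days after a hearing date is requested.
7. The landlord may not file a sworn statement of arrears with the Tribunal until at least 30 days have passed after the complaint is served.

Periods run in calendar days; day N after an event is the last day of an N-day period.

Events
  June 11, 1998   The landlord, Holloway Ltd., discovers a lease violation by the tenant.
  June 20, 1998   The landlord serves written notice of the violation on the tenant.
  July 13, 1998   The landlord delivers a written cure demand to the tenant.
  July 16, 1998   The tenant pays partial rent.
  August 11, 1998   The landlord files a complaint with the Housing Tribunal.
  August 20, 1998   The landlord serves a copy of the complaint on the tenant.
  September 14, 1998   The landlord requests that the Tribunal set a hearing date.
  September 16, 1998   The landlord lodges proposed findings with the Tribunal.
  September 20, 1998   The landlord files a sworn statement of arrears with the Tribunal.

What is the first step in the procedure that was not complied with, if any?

Step 1 — counting 44 days from June 11, 1998 (when the violation is discovered) gives a deadline of July 25, 1998; done June 20, 1998 — timely.
Step 2 — 7 and 28 days from July 4, 1998 (end of the 14-day waiting period, which began when the written notice is served on June 20, 1998) are July 11, 1998 and August 1, 1998 respectively; done July 13, 1998, which is between those dates.
Step 3 — counting 68 days from July 18, 1998 (end of the 5-day comment period, which began when the cure demand is delivered on July 13, 1998) gives a deadline of September 24, 1998; done August 11, 1998 — timely.
Step 4 — counting 10 days from August 11, 1998 (when the complaint is filed) gives a deadline of August 21, 1998; done August 20, 1998 — timely.
Step 5 — 24 and 40 days from August 20, 1998 (when the complaint is served) are September 13, 1998 and September 29, 1998 respectively; done September 14, 1998, which is between those dates.
Step 6 — 14 and 24 days from September 14, 1998 (when a hearing date is requested) are September 28, 1998 and October 8, 1998 respectively; September 16, 1998 is 12 days too early.
The analysis stops there.

Step 6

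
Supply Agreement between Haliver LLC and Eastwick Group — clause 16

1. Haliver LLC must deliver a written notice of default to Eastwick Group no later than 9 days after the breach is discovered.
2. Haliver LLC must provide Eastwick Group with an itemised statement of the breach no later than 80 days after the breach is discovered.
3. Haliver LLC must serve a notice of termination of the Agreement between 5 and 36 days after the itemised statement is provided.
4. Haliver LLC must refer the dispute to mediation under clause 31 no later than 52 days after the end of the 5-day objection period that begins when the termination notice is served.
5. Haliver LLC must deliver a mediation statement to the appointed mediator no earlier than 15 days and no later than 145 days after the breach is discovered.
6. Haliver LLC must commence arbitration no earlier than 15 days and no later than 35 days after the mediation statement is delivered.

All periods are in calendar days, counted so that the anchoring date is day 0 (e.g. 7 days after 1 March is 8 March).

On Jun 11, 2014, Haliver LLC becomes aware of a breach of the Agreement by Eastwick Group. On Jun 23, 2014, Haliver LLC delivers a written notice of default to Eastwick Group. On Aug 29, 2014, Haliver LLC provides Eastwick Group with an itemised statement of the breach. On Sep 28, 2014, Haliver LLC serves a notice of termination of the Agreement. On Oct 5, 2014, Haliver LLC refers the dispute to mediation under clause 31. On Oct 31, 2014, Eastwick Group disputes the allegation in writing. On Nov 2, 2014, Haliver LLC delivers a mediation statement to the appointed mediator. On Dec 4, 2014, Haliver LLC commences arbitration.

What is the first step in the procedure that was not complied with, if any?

Step 1

(1) due by Jun 11, 2014 + 9 days = Jun 20, 2014; Jun 23, 2014 misses that deadline by 3 days.
That is the first point of non-compliance.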